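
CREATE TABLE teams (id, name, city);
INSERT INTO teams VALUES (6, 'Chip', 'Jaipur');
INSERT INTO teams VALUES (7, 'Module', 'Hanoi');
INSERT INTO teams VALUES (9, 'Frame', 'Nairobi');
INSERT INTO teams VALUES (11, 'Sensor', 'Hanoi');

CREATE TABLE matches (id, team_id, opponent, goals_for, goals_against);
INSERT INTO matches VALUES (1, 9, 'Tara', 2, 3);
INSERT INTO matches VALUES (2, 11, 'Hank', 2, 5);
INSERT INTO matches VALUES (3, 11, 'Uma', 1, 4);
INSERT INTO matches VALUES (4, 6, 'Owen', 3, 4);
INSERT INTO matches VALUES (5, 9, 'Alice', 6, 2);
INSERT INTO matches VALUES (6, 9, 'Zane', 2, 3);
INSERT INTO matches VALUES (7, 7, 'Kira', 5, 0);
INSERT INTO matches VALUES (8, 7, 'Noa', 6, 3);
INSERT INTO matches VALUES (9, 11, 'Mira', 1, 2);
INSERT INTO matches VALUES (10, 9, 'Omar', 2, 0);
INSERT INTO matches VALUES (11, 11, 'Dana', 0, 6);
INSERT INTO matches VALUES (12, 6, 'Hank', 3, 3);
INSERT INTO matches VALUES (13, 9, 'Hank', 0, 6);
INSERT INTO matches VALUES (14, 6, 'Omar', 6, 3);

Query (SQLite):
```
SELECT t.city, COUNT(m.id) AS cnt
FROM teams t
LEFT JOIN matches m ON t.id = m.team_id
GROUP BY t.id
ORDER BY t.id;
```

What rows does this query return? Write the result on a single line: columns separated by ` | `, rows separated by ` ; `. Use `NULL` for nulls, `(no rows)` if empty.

LEFT JOIN keeps every teams row; unmatched ones get NULL for matches columns.
Group by teams.id and compute COUNT(m.id). COUNT(col) of an all-NULL group is 0.
  6: ids {4, 12, 14} → COUNT(m.id)=3
  7: ids {7, 8} → COUNT(m.id)=2
  9: ids {1, 5, 6, 10, 13} → COUNT(m.id)=5
  11: ids {2, 3, 9, 11} → COUNT(m.id)=4

Jaipur | 3 ; Hanoi | 2 ; Nairobi | 5 ; Hanoi | 4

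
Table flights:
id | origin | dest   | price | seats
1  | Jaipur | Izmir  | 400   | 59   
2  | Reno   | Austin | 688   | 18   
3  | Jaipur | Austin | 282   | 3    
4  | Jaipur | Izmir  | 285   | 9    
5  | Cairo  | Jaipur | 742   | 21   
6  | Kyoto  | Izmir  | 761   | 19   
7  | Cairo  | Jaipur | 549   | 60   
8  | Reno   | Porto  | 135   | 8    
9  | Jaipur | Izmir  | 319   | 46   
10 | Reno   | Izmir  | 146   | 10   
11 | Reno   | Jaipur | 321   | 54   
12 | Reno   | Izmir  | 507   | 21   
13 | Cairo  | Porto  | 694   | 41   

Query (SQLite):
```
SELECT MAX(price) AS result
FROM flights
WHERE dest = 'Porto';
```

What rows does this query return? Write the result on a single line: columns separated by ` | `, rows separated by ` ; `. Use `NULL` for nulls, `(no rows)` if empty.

694

Rows where dest='Porto' → price values: [135, 694].
MAX of non-NULL values = 694.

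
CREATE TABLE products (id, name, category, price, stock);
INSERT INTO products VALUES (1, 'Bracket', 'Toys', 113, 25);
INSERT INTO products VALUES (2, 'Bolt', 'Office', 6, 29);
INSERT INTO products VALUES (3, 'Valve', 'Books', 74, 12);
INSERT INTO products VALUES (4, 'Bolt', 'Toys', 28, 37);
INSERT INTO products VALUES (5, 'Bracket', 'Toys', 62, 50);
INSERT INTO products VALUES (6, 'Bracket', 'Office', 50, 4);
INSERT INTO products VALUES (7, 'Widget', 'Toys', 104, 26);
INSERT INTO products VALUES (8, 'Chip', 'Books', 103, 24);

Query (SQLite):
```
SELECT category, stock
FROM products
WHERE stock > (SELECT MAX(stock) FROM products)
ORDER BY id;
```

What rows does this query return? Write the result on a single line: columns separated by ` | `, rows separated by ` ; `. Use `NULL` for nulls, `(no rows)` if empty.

Scalar subquery: MAX(stock) over all products rows = 50.
Keep rows where stock > that value.

(no rows)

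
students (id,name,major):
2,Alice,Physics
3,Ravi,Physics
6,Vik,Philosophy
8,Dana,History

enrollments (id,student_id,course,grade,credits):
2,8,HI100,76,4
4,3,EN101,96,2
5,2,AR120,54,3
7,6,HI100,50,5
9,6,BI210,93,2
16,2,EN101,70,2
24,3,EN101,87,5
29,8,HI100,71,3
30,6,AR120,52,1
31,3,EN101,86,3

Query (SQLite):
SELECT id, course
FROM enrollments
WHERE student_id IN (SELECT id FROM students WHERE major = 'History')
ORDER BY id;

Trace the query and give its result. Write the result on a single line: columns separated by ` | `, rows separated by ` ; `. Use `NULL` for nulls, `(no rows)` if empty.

Inner query: students.id where major = 'History'.
Outer: keep enrollments rows whose student_id is in that set.
Inner query → {8}

2 | HI100 ; 29 | HI100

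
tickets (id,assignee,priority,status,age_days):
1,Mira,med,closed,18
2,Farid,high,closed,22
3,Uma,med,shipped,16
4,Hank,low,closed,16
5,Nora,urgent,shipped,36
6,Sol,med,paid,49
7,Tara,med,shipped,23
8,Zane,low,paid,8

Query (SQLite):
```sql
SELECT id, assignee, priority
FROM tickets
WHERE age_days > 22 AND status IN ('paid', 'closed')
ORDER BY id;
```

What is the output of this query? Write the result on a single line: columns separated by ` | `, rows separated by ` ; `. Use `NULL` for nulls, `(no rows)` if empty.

6 | Sol | med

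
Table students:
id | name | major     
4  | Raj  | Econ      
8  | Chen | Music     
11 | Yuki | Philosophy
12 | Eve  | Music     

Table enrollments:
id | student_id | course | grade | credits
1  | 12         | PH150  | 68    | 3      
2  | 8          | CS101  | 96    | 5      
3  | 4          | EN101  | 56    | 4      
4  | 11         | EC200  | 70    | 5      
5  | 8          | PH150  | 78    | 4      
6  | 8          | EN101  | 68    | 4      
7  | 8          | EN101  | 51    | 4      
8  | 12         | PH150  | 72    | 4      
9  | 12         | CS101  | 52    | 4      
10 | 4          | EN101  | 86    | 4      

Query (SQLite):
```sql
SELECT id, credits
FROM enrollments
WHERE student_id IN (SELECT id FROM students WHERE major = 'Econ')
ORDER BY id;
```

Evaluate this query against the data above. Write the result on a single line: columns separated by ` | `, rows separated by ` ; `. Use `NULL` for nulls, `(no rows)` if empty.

Inner query: students.id where major = 'Econ'.
Outer: keep enrollments rows whose student_id is in that set.
Inner query → {4}

3 | 4 ; 10 | 4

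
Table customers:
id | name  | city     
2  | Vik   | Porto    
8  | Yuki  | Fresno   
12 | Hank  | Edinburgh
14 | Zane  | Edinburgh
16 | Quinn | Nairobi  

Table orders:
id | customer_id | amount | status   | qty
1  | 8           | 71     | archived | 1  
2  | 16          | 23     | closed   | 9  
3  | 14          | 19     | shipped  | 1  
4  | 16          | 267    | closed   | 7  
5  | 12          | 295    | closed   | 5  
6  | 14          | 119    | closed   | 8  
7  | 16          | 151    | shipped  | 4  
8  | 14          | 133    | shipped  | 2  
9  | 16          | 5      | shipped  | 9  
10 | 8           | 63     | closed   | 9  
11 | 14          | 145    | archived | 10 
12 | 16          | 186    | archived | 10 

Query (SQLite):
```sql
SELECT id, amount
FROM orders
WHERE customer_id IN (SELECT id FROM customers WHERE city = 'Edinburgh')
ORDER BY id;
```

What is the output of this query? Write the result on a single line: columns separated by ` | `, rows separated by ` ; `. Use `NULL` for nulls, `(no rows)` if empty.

3 | 19 ; 5 | 295 ; 6 | 119 ; 8 | 133 ; 11 | 145

Inner query: customers.id where city = 'Edinburgh'.
Outer: keep orders rows whose customer_id is in that set.
Inner query → {12, 14}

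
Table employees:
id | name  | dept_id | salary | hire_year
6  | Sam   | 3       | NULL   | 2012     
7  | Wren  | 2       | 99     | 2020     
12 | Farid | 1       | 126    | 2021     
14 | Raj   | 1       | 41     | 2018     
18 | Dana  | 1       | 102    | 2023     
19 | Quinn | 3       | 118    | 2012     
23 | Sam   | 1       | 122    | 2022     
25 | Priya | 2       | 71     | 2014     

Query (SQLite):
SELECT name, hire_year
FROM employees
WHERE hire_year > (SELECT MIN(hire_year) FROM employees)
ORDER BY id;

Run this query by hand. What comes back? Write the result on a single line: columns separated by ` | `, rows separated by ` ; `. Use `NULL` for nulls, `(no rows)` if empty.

Scalar subquery: MIN(hire_year) over all employees rows = 2012.
Keep rows where hire_year > that value.

Wren | 2020 ; Farid | 2021 ; Raj | 2018 ; Dana | 2023 ; Sam | 2022 ; Priya | 2014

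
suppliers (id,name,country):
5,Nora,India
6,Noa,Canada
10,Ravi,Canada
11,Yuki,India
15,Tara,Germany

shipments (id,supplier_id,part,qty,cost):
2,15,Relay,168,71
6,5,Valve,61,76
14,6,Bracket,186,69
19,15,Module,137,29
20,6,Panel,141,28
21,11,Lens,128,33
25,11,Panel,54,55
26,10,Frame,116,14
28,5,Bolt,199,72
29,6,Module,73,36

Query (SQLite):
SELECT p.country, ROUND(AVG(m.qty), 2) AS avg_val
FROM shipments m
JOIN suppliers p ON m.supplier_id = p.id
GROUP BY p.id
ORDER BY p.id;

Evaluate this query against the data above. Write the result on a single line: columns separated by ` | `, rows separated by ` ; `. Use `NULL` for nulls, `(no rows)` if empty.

Join each shipments row to its suppliers via supplier_id.
Group joined rows by suppliers.id; compute ROUND(AVG(m.qty), 2) per group.
  5: ids {6, 28} → ROUND(AVG(m.qty), 2)=130
  6: ids {14, 20, 29} → ROUND(AVG(m.qty), 2)=133.33
  10: ids {26} → ROUND(AVG(m.qty), 2)=116
  11: ids {21, 25} → ROUND(AVG(m.qty), 2)=91
  15: ids {2, 19} → ROUND(AVG(m.qty), 2)=152.5

India | 130 ; Canada | 133.33 ; Canada | 116 ; India | 91 ; Germany | 152.5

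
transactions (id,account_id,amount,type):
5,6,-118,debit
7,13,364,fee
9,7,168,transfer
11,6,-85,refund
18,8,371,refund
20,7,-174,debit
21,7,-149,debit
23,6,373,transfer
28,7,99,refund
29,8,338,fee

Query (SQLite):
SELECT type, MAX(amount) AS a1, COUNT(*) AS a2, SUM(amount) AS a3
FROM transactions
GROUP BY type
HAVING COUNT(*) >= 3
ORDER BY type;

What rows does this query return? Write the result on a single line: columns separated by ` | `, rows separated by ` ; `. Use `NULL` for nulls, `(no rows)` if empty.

Group transactions by type.
Per group compute: MAX(amount), COUNT(*), SUM(amount).
HAVING: drop groups with fewer than 3 rows.
  debit: ids {5, 20, 21} → MAX(amount)=-118, COUNT(*)=3, SUM(amount)=-441
  fee: ids {7, 29} → MAX(amount)=364, COUNT(*)=2, SUM(amount)=702
  refund: ids {11, 18, 28} → MAX(amount)=371, COUNT(*)=3, SUM(amount)=385
  transfer: ids {9, 23} → MAX(amount)=373, COUNT(*)=2, SUM(amount)=541

debit | -118 | 3 | -441 ; refund | 371 | 3 | 385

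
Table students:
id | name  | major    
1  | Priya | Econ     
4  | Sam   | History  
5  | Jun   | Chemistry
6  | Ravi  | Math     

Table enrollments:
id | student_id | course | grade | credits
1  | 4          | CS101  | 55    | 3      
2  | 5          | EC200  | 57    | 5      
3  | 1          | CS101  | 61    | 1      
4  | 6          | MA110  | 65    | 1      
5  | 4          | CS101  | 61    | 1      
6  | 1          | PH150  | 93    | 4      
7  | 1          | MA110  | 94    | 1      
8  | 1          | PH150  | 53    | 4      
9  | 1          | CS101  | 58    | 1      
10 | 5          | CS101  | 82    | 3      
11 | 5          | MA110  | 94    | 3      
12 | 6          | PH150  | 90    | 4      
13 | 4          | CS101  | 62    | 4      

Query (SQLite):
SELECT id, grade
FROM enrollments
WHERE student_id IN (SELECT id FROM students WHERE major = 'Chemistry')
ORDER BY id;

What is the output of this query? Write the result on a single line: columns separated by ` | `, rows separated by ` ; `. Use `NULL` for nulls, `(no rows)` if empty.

Inner query: students.id where major = 'Chemistry'.
Outer: keep enrollments rows whose student_id is in that set.
Inner query → {5}

2 | 57 ; 10 | 82 ; 11 | 94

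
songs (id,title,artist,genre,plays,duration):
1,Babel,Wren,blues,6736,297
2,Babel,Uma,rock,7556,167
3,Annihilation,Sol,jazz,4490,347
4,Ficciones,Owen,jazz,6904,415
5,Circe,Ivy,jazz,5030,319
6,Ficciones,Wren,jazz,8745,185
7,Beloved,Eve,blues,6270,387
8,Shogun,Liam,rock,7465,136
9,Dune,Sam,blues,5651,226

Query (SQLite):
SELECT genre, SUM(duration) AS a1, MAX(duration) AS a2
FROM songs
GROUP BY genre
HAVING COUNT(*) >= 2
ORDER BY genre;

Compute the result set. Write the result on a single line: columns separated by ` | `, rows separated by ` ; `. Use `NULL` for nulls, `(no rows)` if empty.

Group songs by genre.
Per group compute: SUM(duration), MAX(duration).
HAVING: drop groups with fewer than 2 rows.
  blues: ids {1, 7, 9} → SUM(duration)=910, MAX(duration)=387
  jazz: ids {3, 4, 5, 6} → SUM(duration)=1266, MAX(duration)=415
  rock: ids {2, 8} → SUM(duration)=303, MAX(duration)=167

blues | 910 | 387 ; jazz | 1266 | 415 ; rock | 303 | 167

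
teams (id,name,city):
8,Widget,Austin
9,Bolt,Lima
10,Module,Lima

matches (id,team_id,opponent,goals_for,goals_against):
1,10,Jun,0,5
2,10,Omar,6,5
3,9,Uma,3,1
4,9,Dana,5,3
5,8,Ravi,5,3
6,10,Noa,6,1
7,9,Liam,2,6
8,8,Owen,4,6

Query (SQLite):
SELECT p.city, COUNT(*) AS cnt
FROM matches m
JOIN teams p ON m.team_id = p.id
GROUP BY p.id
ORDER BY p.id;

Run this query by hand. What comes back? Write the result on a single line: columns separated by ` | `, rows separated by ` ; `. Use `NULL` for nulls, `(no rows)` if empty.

Austin | 2 ; Lima | 3 ; Lima | 3

Join each matches row to its teams via team_id.
Group joined rows by teams.id; compute COUNT(*) per group.
  8: ids {5, 8} → COUNT(*)=2
  9: ids {3, 4, 7} → COUNT(*)=3
  10: ids {1, 2, 6} → COUNT(*)=3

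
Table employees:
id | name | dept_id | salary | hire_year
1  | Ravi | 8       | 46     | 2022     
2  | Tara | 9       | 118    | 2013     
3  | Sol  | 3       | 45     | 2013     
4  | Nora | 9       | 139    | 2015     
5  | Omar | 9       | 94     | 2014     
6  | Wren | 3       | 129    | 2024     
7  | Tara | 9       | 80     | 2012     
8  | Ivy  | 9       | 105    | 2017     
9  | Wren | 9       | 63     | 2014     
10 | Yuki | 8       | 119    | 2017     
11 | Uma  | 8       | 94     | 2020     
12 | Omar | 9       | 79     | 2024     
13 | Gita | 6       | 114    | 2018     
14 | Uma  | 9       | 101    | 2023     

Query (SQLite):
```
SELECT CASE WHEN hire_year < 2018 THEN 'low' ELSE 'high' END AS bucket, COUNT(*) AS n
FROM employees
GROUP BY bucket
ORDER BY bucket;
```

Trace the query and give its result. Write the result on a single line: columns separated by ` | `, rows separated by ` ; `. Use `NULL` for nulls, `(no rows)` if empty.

high | 6 ; low | 8

Bucket rows by hire_year < 2018 → 'low' else 'high'; count each bucket.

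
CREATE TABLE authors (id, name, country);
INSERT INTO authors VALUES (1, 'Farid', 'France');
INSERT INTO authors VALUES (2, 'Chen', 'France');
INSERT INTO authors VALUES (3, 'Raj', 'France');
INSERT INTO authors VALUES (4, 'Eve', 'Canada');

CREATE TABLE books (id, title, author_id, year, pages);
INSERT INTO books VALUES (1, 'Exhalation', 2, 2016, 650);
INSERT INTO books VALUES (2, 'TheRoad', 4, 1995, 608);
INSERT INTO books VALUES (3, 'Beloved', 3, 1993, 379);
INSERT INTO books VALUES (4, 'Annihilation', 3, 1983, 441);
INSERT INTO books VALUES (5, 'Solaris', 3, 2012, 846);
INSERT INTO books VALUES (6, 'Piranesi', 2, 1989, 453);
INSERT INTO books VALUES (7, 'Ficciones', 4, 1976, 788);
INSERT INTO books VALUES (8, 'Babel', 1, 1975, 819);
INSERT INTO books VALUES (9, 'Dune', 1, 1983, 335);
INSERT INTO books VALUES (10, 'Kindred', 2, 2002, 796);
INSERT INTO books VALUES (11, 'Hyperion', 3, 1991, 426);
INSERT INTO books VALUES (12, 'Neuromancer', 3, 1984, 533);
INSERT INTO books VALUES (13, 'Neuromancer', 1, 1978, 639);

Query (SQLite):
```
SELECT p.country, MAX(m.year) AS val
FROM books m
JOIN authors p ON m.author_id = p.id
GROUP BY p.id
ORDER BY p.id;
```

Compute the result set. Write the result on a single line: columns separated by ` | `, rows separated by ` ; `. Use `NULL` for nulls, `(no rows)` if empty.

Join each books row to its authors via author_id.
Group joined rows by authors.id; compute MAX(m.year) per group.
  1: ids {8, 9, 13} → MAX(m.year)=1983
  2: ids {1, 6, 10} → MAX(m.year)=2016
  3: ids {3, 4, 5, 11, 12} → MAX(m.year)=2012
  4: ids {2, 7} → MAX(m.year)=1995

France | 1983 ; France | 2016 ; France | 2012 ; Canada | 1995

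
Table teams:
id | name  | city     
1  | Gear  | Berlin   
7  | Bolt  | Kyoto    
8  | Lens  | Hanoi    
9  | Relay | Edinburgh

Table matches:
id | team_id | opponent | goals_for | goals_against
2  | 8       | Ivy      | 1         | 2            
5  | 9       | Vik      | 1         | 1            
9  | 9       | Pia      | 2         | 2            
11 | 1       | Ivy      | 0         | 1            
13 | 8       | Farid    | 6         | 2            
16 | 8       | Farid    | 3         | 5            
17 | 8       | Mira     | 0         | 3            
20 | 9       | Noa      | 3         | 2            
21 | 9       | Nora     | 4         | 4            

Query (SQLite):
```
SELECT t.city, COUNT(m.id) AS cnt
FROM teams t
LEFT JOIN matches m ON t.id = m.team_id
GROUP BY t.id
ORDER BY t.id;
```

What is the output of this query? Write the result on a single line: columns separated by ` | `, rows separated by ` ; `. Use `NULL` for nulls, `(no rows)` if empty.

LEFT JOIN keeps every teams row; unmatched ones get NULL for matches columns.
Group by teams.id and compute COUNT(m.id). COUNT(col) of an all-NULL group is 0.
  1: ids {11} → COUNT(m.id)=1
  7: ids {—} → COUNT(m.id)=0
  8: ids {2, 13, 16, 17} → COUNT(m.id)=4
  9: ids {5, 9, 20, 21} → COUNT(m.id)=4

Berlin | 1 ; Kyoto | 0 ; Hanoi | 4 ; Edinburgh | 4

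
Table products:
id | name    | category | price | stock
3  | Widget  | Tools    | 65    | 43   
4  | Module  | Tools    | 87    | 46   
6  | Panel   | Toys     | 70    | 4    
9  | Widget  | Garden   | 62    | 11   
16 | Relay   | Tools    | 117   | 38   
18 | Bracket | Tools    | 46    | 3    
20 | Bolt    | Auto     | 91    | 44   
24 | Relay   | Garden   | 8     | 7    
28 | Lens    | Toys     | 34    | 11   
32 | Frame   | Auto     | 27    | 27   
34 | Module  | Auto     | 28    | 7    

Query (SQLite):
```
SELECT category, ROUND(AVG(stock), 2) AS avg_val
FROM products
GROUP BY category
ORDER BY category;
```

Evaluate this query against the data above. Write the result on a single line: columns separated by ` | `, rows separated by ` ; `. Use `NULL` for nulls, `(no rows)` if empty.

Auto | 26 ; Garden | 9 ; Tools | 32.5 ; Toys | 7.5

Partition products by category; compute ROUND(AVG(stock), 2) within each group.
  Auto: ids {20, 32, 34} → ROUND(AVG(stock), 2)=26
  Garden: ids {9, 24} → ROUND(AVG(stock), 2)=9
  Tools: ids {3, 4, 16, 18} → ROUND(AVG(stock), 2)=32.5
  Toys: ids {6, 28} → ROUND(AVG(stock), 2)=7.5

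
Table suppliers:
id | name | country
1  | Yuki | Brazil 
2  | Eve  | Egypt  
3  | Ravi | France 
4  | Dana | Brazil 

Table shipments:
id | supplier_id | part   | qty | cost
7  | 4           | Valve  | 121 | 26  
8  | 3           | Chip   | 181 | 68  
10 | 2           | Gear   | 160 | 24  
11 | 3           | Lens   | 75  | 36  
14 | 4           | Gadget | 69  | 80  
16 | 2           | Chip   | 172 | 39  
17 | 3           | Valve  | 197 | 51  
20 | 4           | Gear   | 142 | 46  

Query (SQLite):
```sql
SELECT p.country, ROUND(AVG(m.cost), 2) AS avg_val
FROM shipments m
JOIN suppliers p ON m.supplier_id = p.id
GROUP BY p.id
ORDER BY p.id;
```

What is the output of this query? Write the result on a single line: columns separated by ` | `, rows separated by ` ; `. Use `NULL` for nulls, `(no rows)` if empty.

Join each shipments row to its suppliers via supplier_id.
Group joined rows by suppliers.id; compute ROUND(AVG(m.cost), 2) per group.
  2: ids {10, 16} → ROUND(AVG(m.cost), 2)=31.5
  3: ids {8, 11, 17} → ROUND(AVG(m.cost), 2)=51.67
  4: ids {7, 14, 20} → ROUND(AVG(m.cost), 2)=50.67

Egypt | 31.5 ; France | 51.67 ; Brazil | 50.67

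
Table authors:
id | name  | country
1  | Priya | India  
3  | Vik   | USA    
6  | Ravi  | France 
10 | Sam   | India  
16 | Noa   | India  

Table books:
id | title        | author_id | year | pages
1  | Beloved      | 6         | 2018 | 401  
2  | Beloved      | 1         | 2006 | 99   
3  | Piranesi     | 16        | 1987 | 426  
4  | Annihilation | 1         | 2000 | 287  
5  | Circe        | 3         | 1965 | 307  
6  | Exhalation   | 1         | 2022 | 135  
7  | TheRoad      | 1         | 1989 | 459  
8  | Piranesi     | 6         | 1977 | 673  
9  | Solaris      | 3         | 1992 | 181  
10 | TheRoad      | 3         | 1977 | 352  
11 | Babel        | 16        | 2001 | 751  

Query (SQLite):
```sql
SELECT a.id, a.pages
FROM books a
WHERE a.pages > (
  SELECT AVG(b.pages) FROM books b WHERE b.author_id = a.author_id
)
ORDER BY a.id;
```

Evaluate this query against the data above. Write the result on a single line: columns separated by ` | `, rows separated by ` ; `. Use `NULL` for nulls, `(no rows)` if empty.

4 | 287 ; 5 | 307 ; 7 | 459 ; 8 | 673 ; 10 | 352 ; 11 | 751

For each books row a, compute AVG(pages) over rows sharing a.author_id.
Keep row a if a.pages > that per-group AVG.
  author_id=1: AVG(pages) = 245.0
  author_id=3: AVG(pages) = 280.0
  author_id=6: AVG(pages) = 537.0
  author_id=16: AVG(pages) = 588.5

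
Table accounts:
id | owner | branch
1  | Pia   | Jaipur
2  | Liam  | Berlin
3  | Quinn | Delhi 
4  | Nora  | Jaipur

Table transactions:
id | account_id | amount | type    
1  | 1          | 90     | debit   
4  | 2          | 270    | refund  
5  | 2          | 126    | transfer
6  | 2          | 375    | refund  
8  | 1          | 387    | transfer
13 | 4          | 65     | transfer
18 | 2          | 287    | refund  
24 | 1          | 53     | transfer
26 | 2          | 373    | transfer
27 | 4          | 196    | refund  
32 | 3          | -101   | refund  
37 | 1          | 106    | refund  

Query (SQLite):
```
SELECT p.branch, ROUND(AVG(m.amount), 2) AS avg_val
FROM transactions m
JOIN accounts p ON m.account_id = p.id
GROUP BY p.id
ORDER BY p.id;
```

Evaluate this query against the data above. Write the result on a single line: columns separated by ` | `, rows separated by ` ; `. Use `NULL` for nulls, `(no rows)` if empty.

Jaipur | 159 ; Berlin | 286.2 ; Delhi | -101 ; Jaipur | 130.5

Join each transactions row to its accounts via account_id.
Group joined rows by accounts.id; compute ROUND(AVG(m.amount), 2) per group.
  1: ids {1, 8, 24, 37} → ROUND(AVG(m.amount), 2)=159
  2: ids {4, 5, 6, 18, 26} → ROUND(AVG(m.amount), 2)=286.2
  3: ids {32} → ROUND(AVG(m.amount), 2)=-101
  4: ids {13, 27} → ROUND(AVG(m.amount), 2)=130.5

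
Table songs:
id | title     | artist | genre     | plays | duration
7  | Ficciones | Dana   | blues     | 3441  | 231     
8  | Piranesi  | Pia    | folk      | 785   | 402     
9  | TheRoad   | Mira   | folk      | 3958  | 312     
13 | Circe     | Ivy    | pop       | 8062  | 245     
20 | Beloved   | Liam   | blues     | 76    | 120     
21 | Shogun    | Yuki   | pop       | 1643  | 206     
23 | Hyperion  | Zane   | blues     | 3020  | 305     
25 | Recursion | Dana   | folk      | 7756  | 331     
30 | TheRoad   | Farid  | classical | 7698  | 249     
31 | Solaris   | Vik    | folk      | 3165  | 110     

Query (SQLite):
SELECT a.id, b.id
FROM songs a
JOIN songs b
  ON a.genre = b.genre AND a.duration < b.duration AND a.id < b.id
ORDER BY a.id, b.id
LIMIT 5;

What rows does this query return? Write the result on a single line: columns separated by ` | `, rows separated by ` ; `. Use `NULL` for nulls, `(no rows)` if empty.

7 | 23 ; 9 | 25 ; 20 | 23

Pairs (a,b) with same genre, a.duration < b.duration, a.id < b.id.
genre groups: blues:{7,20,23} classical:{30} folk:{8,9,25,31} pop:{13,21}
Ordered by (a.id, b.id); first 5.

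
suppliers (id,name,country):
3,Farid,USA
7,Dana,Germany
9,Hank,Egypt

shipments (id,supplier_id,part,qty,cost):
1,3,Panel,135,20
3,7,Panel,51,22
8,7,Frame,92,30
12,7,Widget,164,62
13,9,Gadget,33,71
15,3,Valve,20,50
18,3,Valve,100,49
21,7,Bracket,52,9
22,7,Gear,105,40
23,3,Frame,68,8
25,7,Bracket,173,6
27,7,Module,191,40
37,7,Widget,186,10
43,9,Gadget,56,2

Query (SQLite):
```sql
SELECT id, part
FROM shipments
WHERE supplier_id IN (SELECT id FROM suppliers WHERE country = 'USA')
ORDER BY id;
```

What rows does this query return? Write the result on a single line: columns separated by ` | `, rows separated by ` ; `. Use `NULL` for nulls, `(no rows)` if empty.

1 | Panel ; 15 | Valve ; 18 | Valve ; 23 | Frame

Inner query: suppliers.id where country = 'USA'.
Outer: keep shipments rows whose supplier_id is in that set.
Inner query → {3}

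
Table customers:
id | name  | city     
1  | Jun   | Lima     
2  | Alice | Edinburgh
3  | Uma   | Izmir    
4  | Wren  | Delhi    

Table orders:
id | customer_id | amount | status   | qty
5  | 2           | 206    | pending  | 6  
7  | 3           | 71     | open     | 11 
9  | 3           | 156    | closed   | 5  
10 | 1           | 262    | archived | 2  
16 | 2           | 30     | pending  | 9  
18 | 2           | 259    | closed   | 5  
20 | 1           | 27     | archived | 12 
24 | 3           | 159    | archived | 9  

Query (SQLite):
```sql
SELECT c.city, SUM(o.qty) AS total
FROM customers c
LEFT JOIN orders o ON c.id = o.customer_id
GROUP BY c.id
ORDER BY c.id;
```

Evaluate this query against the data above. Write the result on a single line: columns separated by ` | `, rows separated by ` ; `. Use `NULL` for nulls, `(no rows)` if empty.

LEFT JOIN keeps every customers row; unmatched ones get NULL for orders columns.
Group by customers.id and compute SUM(o.qty). SUM over an all-NULL group is NULL.
  1: ids {10, 20} → SUM(o.qty)=14
  2: ids {5, 16, 18} → SUM(o.qty)=20
  3: ids {7, 9, 24} → SUM(o.qty)=25
  4: ids {—} → SUM(o.qty)=NULL

Lima | 14 ; Edinburgh | 20 ; Izmir | 25 ; Delhi | NULL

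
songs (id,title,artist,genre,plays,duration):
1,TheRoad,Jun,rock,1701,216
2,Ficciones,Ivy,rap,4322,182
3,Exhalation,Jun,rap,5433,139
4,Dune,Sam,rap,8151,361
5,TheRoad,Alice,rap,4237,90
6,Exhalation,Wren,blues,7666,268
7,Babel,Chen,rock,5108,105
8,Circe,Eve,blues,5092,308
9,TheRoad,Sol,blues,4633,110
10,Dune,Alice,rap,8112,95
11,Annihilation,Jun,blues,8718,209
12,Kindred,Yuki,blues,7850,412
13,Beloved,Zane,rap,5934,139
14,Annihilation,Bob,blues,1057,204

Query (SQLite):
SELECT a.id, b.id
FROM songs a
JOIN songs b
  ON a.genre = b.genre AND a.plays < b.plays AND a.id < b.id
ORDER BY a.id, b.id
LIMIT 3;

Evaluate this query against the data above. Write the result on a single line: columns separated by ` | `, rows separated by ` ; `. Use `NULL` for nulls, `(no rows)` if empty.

1 | 7 ; 2 | 3 ; 2 | 4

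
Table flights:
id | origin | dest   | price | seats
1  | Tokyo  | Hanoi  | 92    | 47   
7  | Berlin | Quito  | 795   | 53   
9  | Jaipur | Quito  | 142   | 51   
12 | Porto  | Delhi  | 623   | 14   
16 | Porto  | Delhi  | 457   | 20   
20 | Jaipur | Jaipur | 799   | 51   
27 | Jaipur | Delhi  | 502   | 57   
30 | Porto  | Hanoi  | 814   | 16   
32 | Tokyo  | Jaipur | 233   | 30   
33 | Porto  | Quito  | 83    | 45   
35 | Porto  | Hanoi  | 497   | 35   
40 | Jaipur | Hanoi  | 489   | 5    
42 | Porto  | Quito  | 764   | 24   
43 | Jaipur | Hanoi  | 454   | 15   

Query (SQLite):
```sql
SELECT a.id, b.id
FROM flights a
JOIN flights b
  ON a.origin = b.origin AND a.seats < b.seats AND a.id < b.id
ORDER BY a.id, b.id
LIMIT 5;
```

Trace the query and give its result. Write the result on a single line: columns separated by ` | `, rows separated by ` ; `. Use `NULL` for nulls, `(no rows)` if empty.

9 | 27 ; 12 | 16 ; 12 | 30 ; 12 | 33 ; 12 | 35

Pairs (a,b) with same origin, a.seats < b.seats, a.id < b.id.
origin groups: Berlin:{7} Jaipur:{9,20,27,40,43} Porto:{12,16,30,33,35,42} Tokyo:{1,32}
Ordered by (a.id, b.id); first 5.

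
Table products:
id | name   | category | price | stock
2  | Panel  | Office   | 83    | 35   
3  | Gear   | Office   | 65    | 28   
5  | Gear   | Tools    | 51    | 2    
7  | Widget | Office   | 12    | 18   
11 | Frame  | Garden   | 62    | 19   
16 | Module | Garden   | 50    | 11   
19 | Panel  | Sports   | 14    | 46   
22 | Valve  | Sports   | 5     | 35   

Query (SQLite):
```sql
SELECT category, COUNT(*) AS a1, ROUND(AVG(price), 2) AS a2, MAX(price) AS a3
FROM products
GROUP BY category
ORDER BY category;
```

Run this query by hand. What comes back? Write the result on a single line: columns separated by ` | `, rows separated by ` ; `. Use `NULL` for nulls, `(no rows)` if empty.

Group products by category.
Per group compute: COUNT(*), ROUND(AVG(price), 2), MAX(price).
  Garden: ids {11, 16} → COUNT(*)=2, ROUND(AVG(price), 2)=56, MAX(price)=62
  Office: ids {2, 3, 7} → COUNT(*)=3, ROUND(AVG(price), 2)=53.33, MAX(price)=83
  Sports: ids {19, 22} → COUNT(*)=2, ROUND(AVG(price), 2)=9.5, MAX(price)=14
  Tools: ids {5} → COUNT(*)=1, ROUND(AVG(price), 2)=51, MAX(price)=51

Garden | 2 | 56 | 62 ; Office | 3 | 53.33 | 83 ; Sports | 2 | 9.5 | 14 ; Tools | 1 | 51 | 51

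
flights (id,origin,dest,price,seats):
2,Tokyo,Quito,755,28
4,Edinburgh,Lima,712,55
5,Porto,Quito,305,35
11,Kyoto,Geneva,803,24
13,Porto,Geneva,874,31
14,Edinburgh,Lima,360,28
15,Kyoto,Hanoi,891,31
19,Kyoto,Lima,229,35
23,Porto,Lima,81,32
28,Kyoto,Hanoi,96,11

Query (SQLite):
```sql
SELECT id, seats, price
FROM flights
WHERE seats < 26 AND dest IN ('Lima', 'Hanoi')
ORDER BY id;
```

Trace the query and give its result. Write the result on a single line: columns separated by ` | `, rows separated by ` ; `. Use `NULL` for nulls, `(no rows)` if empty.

28 | 11 | 96

seats < 26: ids {11, 28}
dest IN ('Lima', 'Hanoi'): ids {4, 14, 15, 19, 23, 28}
Combine with AND.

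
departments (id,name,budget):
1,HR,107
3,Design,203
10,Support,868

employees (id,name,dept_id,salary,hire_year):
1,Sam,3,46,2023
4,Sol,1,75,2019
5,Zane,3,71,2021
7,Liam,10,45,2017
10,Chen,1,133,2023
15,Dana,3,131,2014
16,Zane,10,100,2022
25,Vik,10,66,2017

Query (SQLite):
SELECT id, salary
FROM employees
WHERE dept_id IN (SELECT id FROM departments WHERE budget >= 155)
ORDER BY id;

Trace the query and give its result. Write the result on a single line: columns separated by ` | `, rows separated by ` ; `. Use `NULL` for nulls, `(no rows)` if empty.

Inner query: departments.id where budget >= 155.
Outer: keep employees rows whose dept_id is in that set.
Inner query → {3, 10}

1 | 46 ; 5 | 71 ; 7 | 45 ; 15 | 131 ; 16 | 100 ; 25 | 66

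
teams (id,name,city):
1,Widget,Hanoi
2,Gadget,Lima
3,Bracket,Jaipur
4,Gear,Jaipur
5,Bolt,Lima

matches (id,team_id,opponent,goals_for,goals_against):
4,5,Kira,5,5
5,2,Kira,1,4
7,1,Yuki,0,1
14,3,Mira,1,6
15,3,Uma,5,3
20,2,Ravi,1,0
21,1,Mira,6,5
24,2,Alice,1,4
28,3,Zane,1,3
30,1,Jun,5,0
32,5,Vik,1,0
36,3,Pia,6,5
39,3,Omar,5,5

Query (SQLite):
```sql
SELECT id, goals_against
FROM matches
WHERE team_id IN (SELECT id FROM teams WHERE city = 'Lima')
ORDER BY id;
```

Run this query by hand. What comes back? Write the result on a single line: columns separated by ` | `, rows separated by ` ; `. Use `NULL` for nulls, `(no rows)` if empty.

Inner query: teams.id where city = 'Lima'.
Outer: keep matches rows whose team_id is in that set.
Inner query → {2, 5}

4 | 5 ; 5 | 4 ; 20 | 0 ; 24 | 4 ; 32 | 0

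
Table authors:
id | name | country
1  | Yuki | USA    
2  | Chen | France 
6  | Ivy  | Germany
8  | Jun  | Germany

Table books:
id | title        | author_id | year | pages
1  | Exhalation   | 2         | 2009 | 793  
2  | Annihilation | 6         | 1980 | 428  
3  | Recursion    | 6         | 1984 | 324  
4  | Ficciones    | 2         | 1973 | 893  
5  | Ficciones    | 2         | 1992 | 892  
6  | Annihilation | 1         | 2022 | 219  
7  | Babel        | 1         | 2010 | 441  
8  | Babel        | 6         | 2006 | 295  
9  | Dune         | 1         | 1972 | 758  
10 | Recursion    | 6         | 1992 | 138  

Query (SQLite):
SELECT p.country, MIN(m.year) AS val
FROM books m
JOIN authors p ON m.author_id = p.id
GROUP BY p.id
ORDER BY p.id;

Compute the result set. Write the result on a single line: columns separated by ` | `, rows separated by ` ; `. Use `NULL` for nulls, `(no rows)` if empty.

USA | 1972 ; France | 1973 ; Germany | 1980

Join each books row to its authors via author_id.
Group joined rows by authors.id; compute MIN(m.year) per group.
  1: ids {6, 7, 9} → MIN(m.year)=1972
  2: ids {1, 4, 5} → MIN(m.year)=1973
  6: ids {2, 3, 8, 10} → MIN(m.year)=1980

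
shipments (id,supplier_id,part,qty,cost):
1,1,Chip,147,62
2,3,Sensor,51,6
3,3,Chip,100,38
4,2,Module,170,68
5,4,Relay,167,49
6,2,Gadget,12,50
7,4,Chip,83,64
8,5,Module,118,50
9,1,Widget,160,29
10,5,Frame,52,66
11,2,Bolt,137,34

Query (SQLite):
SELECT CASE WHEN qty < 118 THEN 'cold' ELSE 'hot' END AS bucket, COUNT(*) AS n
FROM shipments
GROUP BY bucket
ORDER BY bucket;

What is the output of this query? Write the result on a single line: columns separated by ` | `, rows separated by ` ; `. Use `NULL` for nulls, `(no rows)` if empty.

Bucket rows by qty < 118 → 'cold' else 'hot'; count each bucket.

cold | 5 ; hot | 6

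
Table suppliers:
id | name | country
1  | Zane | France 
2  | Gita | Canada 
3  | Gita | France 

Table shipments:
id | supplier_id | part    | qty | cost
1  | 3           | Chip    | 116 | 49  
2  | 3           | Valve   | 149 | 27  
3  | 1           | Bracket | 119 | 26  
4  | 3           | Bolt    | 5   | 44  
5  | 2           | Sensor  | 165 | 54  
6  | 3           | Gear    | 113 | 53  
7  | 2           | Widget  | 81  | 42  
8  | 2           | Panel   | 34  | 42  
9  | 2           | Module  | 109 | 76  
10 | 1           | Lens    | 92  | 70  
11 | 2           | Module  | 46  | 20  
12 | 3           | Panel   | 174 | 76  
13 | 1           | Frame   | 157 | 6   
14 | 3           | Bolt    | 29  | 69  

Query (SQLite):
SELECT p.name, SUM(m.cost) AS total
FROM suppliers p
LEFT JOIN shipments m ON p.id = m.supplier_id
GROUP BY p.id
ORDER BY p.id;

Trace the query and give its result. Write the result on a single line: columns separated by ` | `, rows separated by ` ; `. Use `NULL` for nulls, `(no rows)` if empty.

Zane | 102 ; Gita | 234 ; Gita | 318

LEFT JOIN keeps every suppliers row; unmatched ones get NULL for shipments columns.
Group by suppliers.id and compute SUM(m.cost). SUM over an all-NULL group is NULL.
  1: ids {3, 10, 13} → SUM(m.cost)=102
  2: ids {5, 7, 8, 9, 11} → SUM(m.cost)=234
  3: ids {1, 2, 4, 6, 12, 14} → SUM(m.cost)=318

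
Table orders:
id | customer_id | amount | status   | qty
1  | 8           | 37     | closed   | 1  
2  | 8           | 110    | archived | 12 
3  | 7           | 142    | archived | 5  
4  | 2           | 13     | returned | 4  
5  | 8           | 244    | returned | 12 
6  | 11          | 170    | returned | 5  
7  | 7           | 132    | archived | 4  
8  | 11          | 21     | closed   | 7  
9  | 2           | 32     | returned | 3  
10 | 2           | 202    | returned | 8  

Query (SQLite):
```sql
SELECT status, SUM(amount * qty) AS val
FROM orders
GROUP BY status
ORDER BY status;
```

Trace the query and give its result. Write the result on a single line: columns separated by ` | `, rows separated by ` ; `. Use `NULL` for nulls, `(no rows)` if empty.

archived | 2558 ; closed | 184 ; returned | 5542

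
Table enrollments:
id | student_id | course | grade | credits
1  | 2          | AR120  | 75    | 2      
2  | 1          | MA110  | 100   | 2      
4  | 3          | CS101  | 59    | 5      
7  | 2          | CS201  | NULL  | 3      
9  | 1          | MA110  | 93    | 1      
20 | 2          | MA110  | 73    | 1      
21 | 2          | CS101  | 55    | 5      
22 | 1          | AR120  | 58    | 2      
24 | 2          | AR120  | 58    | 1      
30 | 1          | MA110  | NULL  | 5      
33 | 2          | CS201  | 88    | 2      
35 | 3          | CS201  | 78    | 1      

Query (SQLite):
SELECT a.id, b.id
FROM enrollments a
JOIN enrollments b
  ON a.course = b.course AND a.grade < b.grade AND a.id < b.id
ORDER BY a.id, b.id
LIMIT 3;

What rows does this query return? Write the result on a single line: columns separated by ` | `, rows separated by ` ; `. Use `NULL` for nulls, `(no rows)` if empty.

Pairs (a,b) with same course, a.grade < b.grade, a.id < b.id.
course groups: AR120:{1,22,24} CS101:{4,21} CS201:{7,33,35} MA110:{2,9,20,30}
Ordered by (a.id, b.id); first 3.

(no rows)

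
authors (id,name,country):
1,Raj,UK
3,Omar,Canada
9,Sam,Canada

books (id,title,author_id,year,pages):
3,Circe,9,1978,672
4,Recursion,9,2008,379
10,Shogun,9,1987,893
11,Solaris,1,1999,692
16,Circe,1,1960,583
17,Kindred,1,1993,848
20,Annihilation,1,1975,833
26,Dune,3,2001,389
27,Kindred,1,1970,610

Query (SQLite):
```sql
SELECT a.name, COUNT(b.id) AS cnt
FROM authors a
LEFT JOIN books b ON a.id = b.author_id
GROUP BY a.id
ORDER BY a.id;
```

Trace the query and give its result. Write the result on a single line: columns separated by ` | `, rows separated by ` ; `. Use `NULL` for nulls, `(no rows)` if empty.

Raj | 5 ; Omar | 1 ; Sam | 3

LEFT JOIN keeps every authors row; unmatched ones get NULL for books columns.
Group by authors.id and compute COUNT(b.id). COUNT(col) of an all-NULL group is 0.
  1: ids {11, 16, 17, 20, 27} → COUNT(b.id)=5
  3: ids {26} → COUNT(b.id)=1
  9: ids {3, 4, 10} → COUNT(b.id)=3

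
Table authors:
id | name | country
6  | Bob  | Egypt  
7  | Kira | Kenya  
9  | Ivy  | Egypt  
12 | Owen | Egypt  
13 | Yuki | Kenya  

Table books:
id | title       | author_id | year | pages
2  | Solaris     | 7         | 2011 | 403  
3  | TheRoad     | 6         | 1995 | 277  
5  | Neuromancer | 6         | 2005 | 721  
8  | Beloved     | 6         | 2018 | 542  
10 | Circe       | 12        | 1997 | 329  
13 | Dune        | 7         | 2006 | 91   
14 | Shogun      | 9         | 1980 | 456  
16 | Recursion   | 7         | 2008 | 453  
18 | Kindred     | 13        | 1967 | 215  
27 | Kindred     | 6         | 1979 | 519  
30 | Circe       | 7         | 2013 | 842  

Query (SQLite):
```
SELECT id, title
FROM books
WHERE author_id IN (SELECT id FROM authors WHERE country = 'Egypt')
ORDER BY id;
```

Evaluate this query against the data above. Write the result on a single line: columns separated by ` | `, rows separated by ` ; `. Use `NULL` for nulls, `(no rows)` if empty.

3 | TheRoad ; 5 | Neuromancer ; 8 | Beloved ; 10 | Circe ; 14 | Shogun ; 27 | Kindred

Inner query: authors.id where country = 'Egypt'.
Outer: keep books rows whose author_id is in that set.
Inner query → {6, 9, 12}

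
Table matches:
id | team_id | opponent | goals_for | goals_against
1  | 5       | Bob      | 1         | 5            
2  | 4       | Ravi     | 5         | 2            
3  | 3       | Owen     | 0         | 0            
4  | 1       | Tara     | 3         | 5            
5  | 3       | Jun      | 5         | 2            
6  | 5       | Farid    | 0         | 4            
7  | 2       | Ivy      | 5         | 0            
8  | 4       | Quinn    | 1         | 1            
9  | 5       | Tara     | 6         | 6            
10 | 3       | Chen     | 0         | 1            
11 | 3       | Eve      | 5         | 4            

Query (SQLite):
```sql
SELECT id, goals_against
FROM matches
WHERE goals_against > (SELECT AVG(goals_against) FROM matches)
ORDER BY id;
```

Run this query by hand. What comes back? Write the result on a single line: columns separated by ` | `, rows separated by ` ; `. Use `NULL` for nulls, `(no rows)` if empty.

Scalar subquery: AVG(goals_against) over all matches rows = 2.727273 (≈; comparison uses full precision).
Keep rows where goals_against > that value.

1 | 5 ; 4 | 5 ; 6 | 4 ; 9 | 6 ; 11 | 4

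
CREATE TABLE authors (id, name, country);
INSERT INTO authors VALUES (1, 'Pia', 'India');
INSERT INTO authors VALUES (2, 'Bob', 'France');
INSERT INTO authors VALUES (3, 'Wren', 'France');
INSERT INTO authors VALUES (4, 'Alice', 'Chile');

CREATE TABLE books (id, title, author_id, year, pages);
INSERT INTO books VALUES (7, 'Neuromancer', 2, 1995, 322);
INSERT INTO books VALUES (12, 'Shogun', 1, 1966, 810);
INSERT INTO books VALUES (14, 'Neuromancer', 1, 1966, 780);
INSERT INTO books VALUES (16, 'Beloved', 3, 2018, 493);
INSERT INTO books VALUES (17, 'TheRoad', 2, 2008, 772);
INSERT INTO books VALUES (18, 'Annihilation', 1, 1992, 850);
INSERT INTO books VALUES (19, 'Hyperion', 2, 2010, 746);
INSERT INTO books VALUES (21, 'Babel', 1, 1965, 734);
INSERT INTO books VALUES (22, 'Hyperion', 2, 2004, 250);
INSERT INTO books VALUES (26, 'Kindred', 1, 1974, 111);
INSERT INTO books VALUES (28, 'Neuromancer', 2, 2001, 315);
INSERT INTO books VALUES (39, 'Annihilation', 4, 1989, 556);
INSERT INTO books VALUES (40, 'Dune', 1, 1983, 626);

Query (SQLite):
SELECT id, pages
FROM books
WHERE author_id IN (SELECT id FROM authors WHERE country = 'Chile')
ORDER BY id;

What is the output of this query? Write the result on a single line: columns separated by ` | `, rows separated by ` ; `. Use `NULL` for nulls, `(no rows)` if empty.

Inner query: authors.id where country = 'Chile'.
Outer: keep books rows whose author_id is in that set.
Inner query → {4}

39 | 556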